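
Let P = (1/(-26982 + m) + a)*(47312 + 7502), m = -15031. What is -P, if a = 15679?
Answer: -36107178170364/42013 ≈ -8.5943e+8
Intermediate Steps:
P = 36107178170364/42013 (P = (1/(-26982 - 15031) + 15679)*(47312 + 7502) = (1/(-42013) + 15679)*54814 = (-1/42013 + 15679)*54814 = (658721826/42013)*54814 = 36107178170364/42013 ≈ 8.5943e+8)
-P = -1*36107178170364/42013 = -36107178170364/42013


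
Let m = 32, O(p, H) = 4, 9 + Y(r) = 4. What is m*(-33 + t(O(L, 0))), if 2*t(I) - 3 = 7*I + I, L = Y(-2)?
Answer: -496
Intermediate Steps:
Y(r) = -5 (Y(r) = -9 + 4 = -5)
L = -5
t(I) = 3/2 + 4*I (t(I) = 3/2 + (7*I + I)/2 = 3/2 + (8*I)/2 = 3/2 + 4*I)
m*(-33 + t(O(L, 0))) = 32*(-33 + (3/2 + 4*4)) = 32*(-33 + (3/2 + 16)) = 32*(-33 + 35/2) = 32*(-31/2) = -496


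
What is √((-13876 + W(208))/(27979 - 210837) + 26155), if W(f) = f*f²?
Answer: √1291276640557/7033 ≈ 161.57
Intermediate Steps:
W(f) = f³
√((-13876 + W(208))/(27979 - 210837) + 26155) = √((-13876 + 208³)/(27979 - 210837) + 26155) = √((-13876 + 8998912)/(-182858) + 26155) = √(8985036*(-1/182858) + 26155) = √(-4492518/91429 + 26155) = √(2386832977/91429) = √1291276640557/7033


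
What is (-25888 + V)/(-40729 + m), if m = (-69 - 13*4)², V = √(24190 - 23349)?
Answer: 25859/26088 ≈ 0.99122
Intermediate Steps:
V = 29 (V = √841 = 29)
m = 14641 (m = (-69 - 52)² = (-121)² = 14641)
(-25888 + V)/(-40729 + m) = (-25888 + 29)/(-40729 + 14641) = -25859/(-26088) = -25859*(-1/26088) = 25859/26088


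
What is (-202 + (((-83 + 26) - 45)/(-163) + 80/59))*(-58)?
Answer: 111567408/9617 ≈ 11601.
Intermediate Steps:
(-202 + (((-83 + 26) - 45)/(-163) + 80/59))*(-58) = (-202 + ((-57 - 45)*(-1/163) + 80*(1/59)))*(-58) = (-202 + (-102*(-1/163) + 80/59))*(-58) = (-202 + (102/163 + 80/59))*(-58) = (-202 + 19058/9617)*(-58) = -1923576/9617*(-58) = 111567408/9617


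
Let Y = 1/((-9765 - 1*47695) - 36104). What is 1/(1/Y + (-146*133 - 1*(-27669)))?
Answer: -1/85313 ≈ -1.1722e-5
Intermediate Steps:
Y = -1/93564 (Y = 1/((-9765 - 47695) - 36104) = 1/(-57460 - 36104) = 1/(-93564) = -1/93564 ≈ -1.0688e-5)
1/(1/Y + (-146*133 - 1*(-27669))) = 1/(1/(-1/93564) + (-146*133 - 1*(-27669))) = 1/(-93564 + (-19418 + 27669)) = 1/(-93564 + 8251) = 1/(-85313) = -1/85313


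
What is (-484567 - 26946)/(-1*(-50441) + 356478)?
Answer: -511513/406919 ≈ -1.2570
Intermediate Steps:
(-484567 - 26946)/(-1*(-50441) + 356478) = -511513/(50441 + 356478) = -511513/406919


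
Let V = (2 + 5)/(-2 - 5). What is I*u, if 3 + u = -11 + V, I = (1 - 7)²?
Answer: -540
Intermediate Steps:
V = -1 (V = 7/(-7) = 7*(-⅐) = -1)
I = 36 (I = (-6)² = 36)
u = -15 (u = -3 + (-11 - 1) = -3 - 12 = -15)
I*u = 36*(-15) = -540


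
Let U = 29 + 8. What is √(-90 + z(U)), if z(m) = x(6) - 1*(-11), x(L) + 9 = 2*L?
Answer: 2*I*√19 ≈ 8.7178*I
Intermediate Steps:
x(L) = -9 + 2*L
U = 37
z(m) = 14 (z(m) = (-9 + 2*6) - 1*(-11) = (-9 + 12) + 11 = 3 + 11 = 14)
√(-90 + z(U)) = √(-90 + 14) = √(-76) = 2*I*√19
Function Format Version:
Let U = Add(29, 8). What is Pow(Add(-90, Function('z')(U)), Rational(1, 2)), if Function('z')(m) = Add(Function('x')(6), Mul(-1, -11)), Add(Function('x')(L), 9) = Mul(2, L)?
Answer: Mul(2, I, Pow(19, Rational(1, 2))) ≈ Mul(8.7178, I)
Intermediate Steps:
Function('x')(L) = Add(-9, Mul(2, L))
U = 37
Function('z')(m) = 14 (Function('z')(m) = Add(Add(-9, Mul(2, 6)), Mul(-1, -11)) = Add(Add(-9, 12), 11) = Add(3, 11) = 14)
Pow(Add(-90, Function('z')(U)), Rational(1, 2)) = Pow(Add(-90, 14), Rational(1, 2)) = Pow(-76, Rational(1, 2)) = Mul(2, I, Pow(19, Rational(1, 2)))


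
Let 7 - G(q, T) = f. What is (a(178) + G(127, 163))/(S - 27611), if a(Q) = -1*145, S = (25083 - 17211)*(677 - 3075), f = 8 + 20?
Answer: 166/18904667 ≈ 8.7809e-6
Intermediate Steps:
f = 28
G(q, T) = -21 (G(q, T) = 7 - 1*28 = 7 - 28 = -21)
S = -18877056 (S = 7872*(-2398) = -18877056)
a(Q) = -145
(a(178) + G(127, 163))/(S - 27611) = (-145 - 21)/(-18877056 - 27611) = -166/(-18904667) = -166*(-1/18904667) = 166/18904667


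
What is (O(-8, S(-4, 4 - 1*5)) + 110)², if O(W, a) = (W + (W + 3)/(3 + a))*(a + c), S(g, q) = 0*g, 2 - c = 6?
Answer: 198916/9 ≈ 22102.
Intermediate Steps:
c = -4 (c = 2 - 1*6 = 2 - 6 = -4)
S(g, q) = 0
O(W, a) = (-4 + a)*(W + (3 + W)/(3 + a)) (O(W, a) = (W + (W + 3)/(3 + a))*(a - 4) = (W + (3 + W)/(3 + a))*(-4 + a) = (-4 + a)*(W + (3 + W)/(3 + a)))
(O(-8, S(-4, 4 - 1*5)) + 110)² = ((-12 - 16*(-8) + 3*0 - 8*0²)/(3 + 0) + 110)² = ((-12 + 128 + 0 - 8*0)/3 + 110)² = ((-12 + 128 + 0 + 0)/3 + 110)² = ((⅓)*116 + 110)² = (116/3 + 110)² = (446/3)² = 198916/9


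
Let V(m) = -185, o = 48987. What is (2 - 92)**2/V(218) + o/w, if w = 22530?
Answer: -11562027/277870 ≈ -41.609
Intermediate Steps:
(2 - 92)**2/V(218) + o/w = (2 - 92)**2/(-185) + 48987/22530 = (-90)**2*(-1/185) + 48987*(1/22530) = 8100*(-1/185) + 16329/7510 = -1620/37 + 16329/7510 = -11562027/277870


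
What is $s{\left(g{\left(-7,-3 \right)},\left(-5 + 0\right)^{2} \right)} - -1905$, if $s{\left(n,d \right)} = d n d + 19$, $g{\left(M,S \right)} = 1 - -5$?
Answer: $5674$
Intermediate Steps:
$g{\left(M,S \right)} = 6$ ($g{\left(M,S \right)} = 1 + 5 = 6$)
$s{\left(n,d \right)} = 19 + n d^{2}$ ($s{\left(n,d \right)} = n d^{2} + 19 = 19 + n d^{2}$)
$s{\left(g{\left(-7,-3 \right)},\left(-5 + 0\right)^{2} \right)} - -1905 = \left(19 + 6 \left(\left(-5 + 0\right)^{2}\right)^{2}\right) - -1905 = \left(19 + 6 \left(\left(-5\right)^{2}\right)^{2}\right) + 1905 = \left(19 + 6 \cdot 25^{2}\right) + 1905 = \left(19 + 6 \cdot 625\right) + 1905 = \left(19 + 3750\right) + 1905 = 3769 + 1905 = 5674$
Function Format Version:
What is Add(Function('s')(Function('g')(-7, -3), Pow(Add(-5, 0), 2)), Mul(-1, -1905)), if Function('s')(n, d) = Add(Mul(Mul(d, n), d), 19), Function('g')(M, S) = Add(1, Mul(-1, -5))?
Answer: 5674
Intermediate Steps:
Function('g')(M, S) = 6 (Function('g')(M, S) = Add(1, 5) = 6)
Function('s')(n, d) = Add(19, Mul(n, Pow(d, 2))) (Function('s')(n, d) = Add(Mul(n, Pow(d, 2)), 19) = Add(19, Mul(n, Pow(d, 2))))
Add(Function('s')(Function('g')(-7, -3), Pow(Add(-5, 0), 2)), Mul(-1, -1905)) = Add(Add(19, Mul(6, Pow(Pow(Add(-5, 0), 2), 2))), Mul(-1, -1905)) = Add(Add(19, Mul(6, Pow(Pow(-5, 2), 2))), 1905) = Add(Add(19, Mul(6, Pow(25, 2))), 1905) = Add(Add(19, Mul(6, 625)), 1905) = Add(Add(19, 3750), 1905) = Add(3769, 1905) = 5674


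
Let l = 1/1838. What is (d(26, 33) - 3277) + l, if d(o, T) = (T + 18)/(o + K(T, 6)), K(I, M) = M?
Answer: -96323131/29408 ≈ -3275.4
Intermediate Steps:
l = 1/1838 ≈ 0.00054407
d(o, T) = (18 + T)/(6 + o) (d(o, T) = (T + 18)/(o + 6) = (18 + T)/(6 + o))
(d(26, 33) - 3277) + l = ((18 + 33)/(6 + 26) - 3277) + 1/1838 = (51/32 - 3277) + 1/1838 = -104813/32 + 1/1838 = -96323131/29408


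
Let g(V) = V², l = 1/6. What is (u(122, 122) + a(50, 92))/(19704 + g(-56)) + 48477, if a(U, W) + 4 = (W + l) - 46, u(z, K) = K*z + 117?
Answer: 6643378339/137040 ≈ 48478.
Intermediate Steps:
u(z, K) = 117 + K*z
l = ⅙ ≈ 0.16667
a(U, W) = -299/6 + W (a(U, W) = -4 + ((W + ⅙) - 46) = -4 + ((⅙ + W) - 46) = -4 + (-275/6 + W) = -299/6 + W)
(u(122, 122) + a(50, 92))/(19704 + g(-56)) + 48477 = ((117 + 122*122) + (-299/6 + 92))/(19704 + (-56)²) + 48477 = ((117 + 14884) + 253/6)/(19704 + 3136) + 48477 = (15001 + 253/6)/22840 + 48477 = (90259/6)*(1/22840) + 48477 = 90259/137040 + 48477 = 6643378339/137040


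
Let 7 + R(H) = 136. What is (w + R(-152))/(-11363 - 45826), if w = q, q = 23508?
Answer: -7879/19063 ≈ -0.41331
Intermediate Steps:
w = 23508
R(H) = 129 (R(H) = -7 + 136 = 129)
(w + R(-152))/(-11363 - 45826) = (23508 + 129)/(-11363 - 45826) = 23637/(-57189) = 23637*(-1/57189) = -7879/19063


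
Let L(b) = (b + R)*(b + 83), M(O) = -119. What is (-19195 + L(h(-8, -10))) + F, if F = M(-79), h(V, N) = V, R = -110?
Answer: -28164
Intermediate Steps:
F = -119
L(b) = (-110 + b)*(83 + b) (L(b) = (b - 110)*(b + 83) = (-110 + b)*(83 + b))
(-19195 + L(h(-8, -10))) + F = (-19195 + (-9130 + (-8)² - 27*(-8))) - 119 = (-19195 + (-9130 + 64 + 216)) - 119 = (-19195 - 8850) - 119 = -28045 - 119 = -28164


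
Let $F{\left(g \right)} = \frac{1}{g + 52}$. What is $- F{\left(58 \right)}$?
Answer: $- \frac{1}{110} \approx -0.0090909$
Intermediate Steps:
$F{\left(g \right)} = \frac{1}{52 + g}$
$- F{\left(58 \right)} = - \frac{1}{52 + 58} = - \frac{1}{110}$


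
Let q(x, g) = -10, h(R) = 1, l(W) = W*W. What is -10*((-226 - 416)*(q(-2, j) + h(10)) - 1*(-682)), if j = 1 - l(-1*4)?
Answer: -64600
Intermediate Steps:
l(W) = W**2
j = -15 (j = 1 - (-1*4)**2 = 1 - 1*(-4)**2 = 1 - 1*16 = 1 - 16 = -15)
-10*((-226 - 416)*(q(-2, j) + h(10)) - 1*(-682)) = -10*((-226 - 416)*(-10 + 1) - 1*(-682)) = -10*(-642*(-9) + 682) = -10*(5778 + 682) = -10*6460 = -64600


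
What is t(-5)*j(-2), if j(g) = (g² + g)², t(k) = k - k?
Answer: 0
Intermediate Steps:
t(k) = 0
j(g) = (g + g²)²
t(-5)*j(-2) = 0*((-2)²*(1 - 2)²) = 0*(4*(-1)²) = 0*(4*1) = 0*4 = 0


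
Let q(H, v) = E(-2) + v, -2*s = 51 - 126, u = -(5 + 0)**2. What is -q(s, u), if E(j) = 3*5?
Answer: 10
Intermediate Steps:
E(j) = 15
u = -25 (u = -1*5**2 = -1*25 = -25)
s = 75/2 (s = -(51 - 126)/2 = -1/2*(-75) = 75/2 ≈ 37.500)
q(H, v) = 15 + v
-q(s, u) = -(15 - 25) = -1*(-10) = 10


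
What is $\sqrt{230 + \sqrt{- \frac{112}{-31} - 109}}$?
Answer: $\frac{\sqrt{221030 + 1023 i \sqrt{93}}}{31} \approx 15.17 + 0.33837 i$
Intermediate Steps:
$\sqrt{230 + \sqrt{- \frac{112}{-31} - 109}} = \sqrt{230 + \sqrt{\left(-112\right) \left(- \frac{1}{31}\right) - 109}} = \sqrt{230 + \sqrt{\frac{112}{31} - 109}} = \sqrt{230 + \sqrt{- \frac{3267}{31}}} = \sqrt{230 + \frac{33 i \sqrt{93}}{31}}$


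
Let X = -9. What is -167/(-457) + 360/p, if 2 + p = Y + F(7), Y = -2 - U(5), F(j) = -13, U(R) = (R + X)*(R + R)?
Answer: 168361/10511 ≈ 16.018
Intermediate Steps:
U(R) = 2*R*(-9 + R) (U(R) = (R - 9)*(R + R) = (-9 + R)*(2*R) = 2*R*(-9 + R))
Y = 38 (Y = -2 - 2*5*(-9 + 5) = -2 - 2*5*(-4) = -2 - 1*(-40) = -2 + 40 = 38)
p = 23 (p = -2 + (38 - 13) = -2 + 25 = 23)
-167/(-457) + 360/p = -167/(-457) + 360/23 = -167*(-1/457) + 360*(1/23) = 167/457 + 360/23 = 168361/10511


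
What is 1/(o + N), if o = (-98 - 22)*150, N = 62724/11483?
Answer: -11483/206631276 ≈ -5.5572e-5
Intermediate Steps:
N = 62724/11483 (N = 62724*(1/11483) = 62724/11483 ≈ 5.4623)
o = -18000 (o = -120*150 = -18000)
1/(o + N) = 1/(-18000 + 62724/11483) = 1/(-206631276/11483) = -11483/206631276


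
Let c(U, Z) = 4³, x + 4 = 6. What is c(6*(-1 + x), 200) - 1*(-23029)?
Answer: 23093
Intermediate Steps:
x = 2 (x = -4 + 6 = 2)
c(U, Z) = 64
c(6*(-1 + x), 200) - 1*(-23029) = 64 - 1*(-23029) = 64 + 23029 = 23093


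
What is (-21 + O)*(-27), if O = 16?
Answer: 135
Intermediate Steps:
(-21 + O)*(-27) = (-21 + 16)*(-27) = -5*(-27) = 135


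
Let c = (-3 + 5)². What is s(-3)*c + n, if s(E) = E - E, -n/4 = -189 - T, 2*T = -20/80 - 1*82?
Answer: 1183/2 ≈ 591.50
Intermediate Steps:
T = -329/8 (T = (-20/80 - 1*82)/2 = (-20*1/80 - 82)/2 = (-¼ - 82)/2 = (½)*(-329/4) = -329/8 ≈ -41.125)
c = 4 (c = 2² = 4)
n = 1183/2 (n = -4*(-189 - 1*(-329/8)) = -4*(-189 + 329/8) = -4*(-1183/8) = 1183/2 ≈ 591.50)
s(E) = 0
s(-3)*c + n = 0*4 + 1183/2 = 0 + 1183/2 = 1183/2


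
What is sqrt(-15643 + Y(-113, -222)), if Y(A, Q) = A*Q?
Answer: sqrt(9443) ≈ 97.175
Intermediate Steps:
sqrt(-15643 + Y(-113, -222)) = sqrt(-15643 - 113*(-222)) = sqrt(-15643 + 25086) = sqrt(9443)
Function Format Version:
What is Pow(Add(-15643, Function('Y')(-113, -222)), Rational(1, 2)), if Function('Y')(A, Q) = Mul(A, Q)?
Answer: Pow(9443, Rational(1, 2)) ≈ 97.175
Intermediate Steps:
Pow(Add(-15643, Function('Y')(-113, -222)), Rational(1, 2)) = Pow(Add(-15643, Mul(-113, -222)), Rational(1, 2)) = Pow(Add(-15643, 25086), Rational(1, 2)) = Pow(9443, Rational(1, 2))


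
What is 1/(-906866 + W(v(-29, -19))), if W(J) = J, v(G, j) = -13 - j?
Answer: -1/906860 ≈ -1.1027e-6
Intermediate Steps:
1/(-906866 + W(v(-29, -19))) = 1/(-906866 + (-13 - 1*(-19))) = 1/(-906866 + (-13 + 19)) = 1/(-906866 + 6) = 1/(-906860) = -1/906860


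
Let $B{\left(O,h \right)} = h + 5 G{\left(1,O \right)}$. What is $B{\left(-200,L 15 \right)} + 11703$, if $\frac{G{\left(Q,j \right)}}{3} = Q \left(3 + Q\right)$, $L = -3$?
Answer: $11718$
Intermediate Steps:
$G{\left(Q,j \right)} = 3 Q \left(3 + Q\right)$
$B{\left(O,h \right)} = 60 + h$ ($B{\left(O,h \right)} = h + 5 \cdot 3 \cdot 1 \left(3 + 1\right) = h + 5 \cdot 3 \cdot 1 \cdot 4 = h + 5 \cdot 12 = h + 60 = 60 + h$)
$B{\left(-200,L 15 \right)} + 11703 = \left(60 - 45\right) + 11703 = 15 + 11703 = 11718$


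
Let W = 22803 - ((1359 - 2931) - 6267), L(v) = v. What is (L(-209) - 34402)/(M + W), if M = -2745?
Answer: -11537/9299 ≈ -1.2407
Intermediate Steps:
W = 30642 (W = 22803 - (-1572 - 6267) = 22803 - 1*(-7839) = 22803 + 7839 = 30642)
(L(-209) - 34402)/(M + W) = (-209 - 34402)/(-2745 + 30642) = -34611/27897 = -34611*1/27897 = -11537/9299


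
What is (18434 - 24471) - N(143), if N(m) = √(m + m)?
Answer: -6037 - √286 ≈ -6053.9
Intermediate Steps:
N(m) = √2*√m (N(m) = √(2*m) = √2*√m)
(18434 - 24471) - N(143) = (18434 - 24471) - √2*√143 = -6037 - √286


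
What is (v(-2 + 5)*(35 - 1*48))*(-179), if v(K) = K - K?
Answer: 0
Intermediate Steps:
v(K) = 0
(v(-2 + 5)*(35 - 1*48))*(-179) = (0*(35 - 1*48))*(-179) = (0*(35 - 48))*(-179) = (0*(-13))*(-179) = 0*(-179) = 0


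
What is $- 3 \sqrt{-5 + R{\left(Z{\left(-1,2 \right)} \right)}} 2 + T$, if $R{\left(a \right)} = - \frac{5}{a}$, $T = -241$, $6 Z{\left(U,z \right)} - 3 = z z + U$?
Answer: $-241 - 6 i \sqrt{10} \approx -241.0 - 18.974 i$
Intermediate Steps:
$Z{\left(U,z \right)} = \frac{1}{2} + \frac{U}{6} + \frac{z^{2}}{6}$ ($Z{\left(U,z \right)} = \frac{1}{2} + \frac{z z + U}{6} = \frac{1}{2} + \frac{z^{2} + U}{6} = \frac{1}{2} + \frac{U + z^{2}}{6} = \frac{1}{2} + \left(\frac{U}{6} + \frac{z^{2}}{6}\right) = \frac{1}{2} + \frac{U}{6} + \frac{z^{2}}{6}$)
$- 3 \sqrt{-5 + R{\left(Z{\left(-1,2 \right)} \right)}} 2 + T = - 3 \sqrt{-5 - \frac{5}{\frac{1}{2} + \frac{1}{6} \left(-1\right) + \frac{2^{2}}{6}}} \cdot 2 - 241 = - 3 \sqrt{-5 - \frac{5}{\frac{1}{2} - \frac{1}{6} + \frac{1}{6} \cdot 4}} \cdot 2 - 241 = - 3 \sqrt{-5 - \frac{5}{\frac{1}{2} - \frac{1}{6} + \frac{2}{3}}} \cdot 2 - 241 = - 3 \sqrt{-5 - \frac{5}{1}} \cdot 2 - 241 = - 3 \sqrt{-5 - 5} \cdot 2 - 241 = - 3 \sqrt{-10} \cdot 2 - 241 = - 3 i \sqrt{10} \cdot 2 - 241 = - 6 i \sqrt{10} - 241 = -241 - 6 i \sqrt{10}$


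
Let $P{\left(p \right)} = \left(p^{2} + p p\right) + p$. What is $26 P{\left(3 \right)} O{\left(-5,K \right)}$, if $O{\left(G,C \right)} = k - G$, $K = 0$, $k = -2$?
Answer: $1638$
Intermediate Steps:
$O{\left(G,C \right)} = -2 - G$
$P{\left(p \right)} = p + 2 p^{2}$ ($P{\left(p \right)} = \left(p^{2} + p^{2}\right) + p = 2 p^{2} + p = p + 2 p^{2}$)
$26 P{\left(3 \right)} O{\left(-5,K \right)} = 26 \cdot 3 \left(1 + 2 \cdot 3\right) \left(-2 - -5\right) = 26 \cdot 3 \left(1 + 6\right) \left(-2 + 5\right) = 26 \cdot 3 \cdot 7 \cdot 3 = 26 \cdot 21 \cdot 3 = 546 \cdot 3 = 1638$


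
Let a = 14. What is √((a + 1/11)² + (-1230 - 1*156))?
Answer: I*√143681/11 ≈ 34.459*I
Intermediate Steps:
√((a + 1/11)² + (-1230 - 1*156)) = √((14 + 1/11)² + (-1230 - 1*156)) = √((14 + 1/11)² + (-1230 - 156)) = √((155/11)² - 1386) = √(24025/121 - 1386) = √(-143681/121) = I*√143681/11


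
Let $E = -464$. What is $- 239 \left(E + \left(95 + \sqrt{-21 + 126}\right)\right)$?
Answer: $88191 - 239 \sqrt{105} \approx 85742.0$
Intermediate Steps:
$- 239 \left(E + \left(95 + \sqrt{-21 + 126}\right)\right) = - 239 \left(-464 + \left(95 + \sqrt{-21 + 126}\right)\right) = - 239 \left(-464 + \left(95 + \sqrt{105}\right)\right) = - 239 \left(-369 + \sqrt{105}\right) = 88191 - 239 \sqrt{105}$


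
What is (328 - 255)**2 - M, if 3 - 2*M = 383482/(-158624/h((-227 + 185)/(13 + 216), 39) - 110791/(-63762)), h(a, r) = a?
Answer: 1371090760345161/257350296886 ≈ 5327.7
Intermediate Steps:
M = 328971760333/257350296886 (M = 3/2 - 191741/(-158624*(13 + 216)/(-227 + 185) - 110791/(-63762)) = 3/2 - 191741/(-158624/((-42/229)) - 110791*(-1/63762)) = 3/2 - 191741/(-158624/((-42*1/229)) + 110791/63762) = 3/2 - 191741/(-158624/(-42/229) + 110791/63762) = 3/2 - 191741/(-158624*(-229/42) + 110791/63762) = 3/2 - 191741/(18162448/21 + 110791/63762) = 3/2 - 191741/128675148443/148778 = 3/2 - 191741*148778/128675148443 = 3/2 - 1/2*57053684996/128675148443 = 3/2 - 28526842498/128675148443 = 328971760333/257350296886 ≈ 1.2783)
(328 - 255)**2 - M = (328 - 255)**2 - 1*328971760333/257350296886 = 73**2 - 328971760333/257350296886 = 5329 - 328971760333/257350296886 = 1371090760345161/257350296886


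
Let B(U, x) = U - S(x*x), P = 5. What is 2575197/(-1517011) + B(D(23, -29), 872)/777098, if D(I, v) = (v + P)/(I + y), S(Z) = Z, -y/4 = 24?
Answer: -115146215360213/43028616813847 ≈ -2.6760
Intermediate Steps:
y = -96 (y = -4*24 = -96)
D(I, v) = (5 + v)/(-96 + I) (D(I, v) = (v + 5)/(I - 96) = (5 + v)/(-96 + I))
B(U, x) = U - x**2 (B(U, x) = U - x*x = U - x**2)
2575197/(-1517011) + B(D(23, -29), 872)/777098 = 2575197/(-1517011) + ((5 - 29)/(-96 + 23) - 1*872**2)/777098 = 2575197*(-1/1517011) + (-24/(-73) - 1*760384)*(1/777098) = -2575197/1517011 + (-1/73*(-24) - 760384)*(1/777098) = -2575197/1517011 + (24/73 - 760384)*(1/777098) = -2575197/1517011 - 55508008/73*1/777098 = -2575197/1517011 - 27754004/28364077 = -115146215360213/43028616813847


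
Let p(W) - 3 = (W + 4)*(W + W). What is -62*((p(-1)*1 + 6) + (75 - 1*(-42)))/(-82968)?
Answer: 310/3457 ≈ 0.089673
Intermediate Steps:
p(W) = 3 + 2*W*(4 + W) (p(W) = 3 + (W + 4)*(W + W) = 3 + (4 + W)*(2*W) = 3 + 2*W*(4 + W))
-62*((p(-1)*1 + 6) + (75 - 1*(-42)))/(-82968) = -62*(((3 + 2*(-1)² + 8*(-1))*1 + 6) + (75 - 1*(-42)))/(-82968) = -62*(((3 + 2*1 - 8)*1 + 6) + (75 + 42))*(-1/82968) = -62*(((3 + 2 - 8)*1 + 6) + 117)*(-1/82968) = -62*((-3*1 + 6) + 117)*(-1/82968) = -62*((-3 + 6) + 117)*(-1/82968) = -62*(3 + 117)*(-1/82968) = -62*120*(-1/82968) = -7440*(-1/82968) = 310/3457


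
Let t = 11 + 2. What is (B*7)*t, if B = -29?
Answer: -2639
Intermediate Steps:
t = 13
(B*7)*t = -29*7*13 = -203*13 = -2639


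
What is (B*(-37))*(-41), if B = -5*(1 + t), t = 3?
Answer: -30340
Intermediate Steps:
B = -20 (B = -5*(1 + 3) = -5*4 = -20)
(B*(-37))*(-41) = -20*(-37)*(-41) = 740*(-41) = -30340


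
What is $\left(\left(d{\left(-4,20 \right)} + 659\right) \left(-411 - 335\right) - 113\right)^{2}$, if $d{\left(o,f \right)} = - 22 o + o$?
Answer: $307349380881$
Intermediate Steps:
$d{\left(o,f \right)} = - 21 o$
$\left(\left(d{\left(-4,20 \right)} + 659\right) \left(-411 - 335\right) - 113\right)^{2} = \left(\left(\left(-21\right) \left(-4\right) + 659\right) \left(-411 - 335\right) - 113\right)^{2} = \left(\left(84 + 659\right) \left(-746\right) - 113\right)^{2} = \left(743 \left(-746\right) - 113\right)^{2} = \left(-554278 - 113\right)^{2} = \left(-554391\right)^{2} = 307349380881$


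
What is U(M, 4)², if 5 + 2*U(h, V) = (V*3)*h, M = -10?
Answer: 15625/4 ≈ 3906.3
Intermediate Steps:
U(h, V) = -5/2 + 3*V*h/2 (U(h, V) = -5/2 + ((V*3)*h)/2 = -5/2 + ((3*V)*h)/2 = -5/2 + (3*V*h)/2 = -5/2 + 3*V*h/2)
U(M, 4)² = (-5/2 + (3/2)*4*(-10))² = (-5/2 - 60)² = (-125/2)² = 15625/4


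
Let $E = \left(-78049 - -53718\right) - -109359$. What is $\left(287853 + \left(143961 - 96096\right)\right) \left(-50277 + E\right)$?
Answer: $11666536218$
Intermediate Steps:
$E = 85028$ ($E = \left(-78049 + 53718\right) + 109359 = -24331 + 109359 = 85028$)
$\left(287853 + \left(143961 - 96096\right)\right) \left(-50277 + E\right) = \left(287853 + \left(143961 - 96096\right)\right) \left(-50277 + 85028\right) = \left(287853 + \left(143961 - 96096\right)\right) 34751 = \left(287853 + 47865\right) 34751 = 335718 \cdot 34751 = 11666536218$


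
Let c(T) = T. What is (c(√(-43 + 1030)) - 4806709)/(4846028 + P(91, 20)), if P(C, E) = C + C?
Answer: -4806709/4846210 + √987/4846210 ≈ -0.99184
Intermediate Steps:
P(C, E) = 2*C
(c(√(-43 + 1030)) - 4806709)/(4846028 + P(91, 20)) = (√(-43 + 1030) - 4806709)/(4846028 + 2*91) = (√987 - 4806709)/(4846028 + 182) = (-4806709 + √987)/4846210 = (-4806709 + √987)*(1/4846210) = -4806709/4846210 + √987/4846210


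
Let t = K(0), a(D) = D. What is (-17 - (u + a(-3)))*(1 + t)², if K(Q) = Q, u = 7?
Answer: -21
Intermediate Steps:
t = 0
(-17 - (u + a(-3)))*(1 + t)² = (-17 - (7 - 3))*(1 + 0)² = (-17 - 1*4)*1² = (-17 - 4)*1 = -21*1 = -21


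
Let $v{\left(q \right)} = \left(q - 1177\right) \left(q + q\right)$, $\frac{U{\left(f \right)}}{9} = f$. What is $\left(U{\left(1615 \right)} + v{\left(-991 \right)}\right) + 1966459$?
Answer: $6277970$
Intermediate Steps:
$U{\left(f \right)} = 9 f$
$v{\left(q \right)} = 2 q \left(-1177 + q\right)$ ($v{\left(q \right)} = \left(-1177 + q\right) 2 q = 2 q \left(-1177 + q\right)$)
$\left(U{\left(1615 \right)} + v{\left(-991 \right)}\right) + 1966459 = \left(9 \cdot 1615 + 2 \left(-991\right) \left(-1177 - 991\right)\right) + 1966459 = \left(14535 + 2 \left(-991\right) \left(-2168\right)\right) + 1966459 = \left(14535 + 4296976\right) + 1966459 = 4311511 + 1966459 = 6277970$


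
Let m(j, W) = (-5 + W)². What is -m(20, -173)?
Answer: -31684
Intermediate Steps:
-m(20, -173) = -(-5 - 173)² = -1*(-178)² = -1*31684 = -31684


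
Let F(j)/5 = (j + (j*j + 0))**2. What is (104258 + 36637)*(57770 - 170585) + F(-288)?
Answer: 18265002255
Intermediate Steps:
F(j) = 5*(j + j**2)**2 (F(j) = 5*(j + (j*j + 0))**2 = 5*(j + (j**2 + 0))**2 = 5*(j + j**2)**2)
(104258 + 36637)*(57770 - 170585) + F(-288) = (104258 + 36637)*(57770 - 170585) + 5*(-288)**2*(1 - 288)**2 = 140895*(-112815) + 5*82944*(-287)**2 = -15895069425 + 5*82944*82369 = -15895069425 + 34160071680 = 18265002255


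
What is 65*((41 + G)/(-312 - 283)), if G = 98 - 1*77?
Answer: -806/119 ≈ -6.7731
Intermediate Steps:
G = 21 (G = 98 - 77 = 21)
65*((41 + G)/(-312 - 283)) = 65*((41 + 21)/(-312 - 283)) = 65*(62/(-595)) = 65*(62*(-1/595)) = 65*(-62/595) = -806/119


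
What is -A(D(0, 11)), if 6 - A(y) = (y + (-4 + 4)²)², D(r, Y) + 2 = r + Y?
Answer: 75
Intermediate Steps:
D(r, Y) = -2 + Y + r (D(r, Y) = -2 + (r + Y) = -2 + (Y + r) = -2 + Y + r)
A(y) = 6 - y² (A(y) = 6 - (y + (-4 + 4)²)² = 6 - (y + 0²)² = 6 - (y + 0)² = 6 - y²)
-A(D(0, 11)) = -(6 - (-2 + 11 + 0)²) = -(6 - 1*9²) = -(6 - 1*81) = -(6 - 81) = -1*(-75) = 75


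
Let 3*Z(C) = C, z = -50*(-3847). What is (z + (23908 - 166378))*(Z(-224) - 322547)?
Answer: -48277106200/3 ≈ -1.6092e+10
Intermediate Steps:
z = 192350
Z(C) = C/3
(z + (23908 - 166378))*(Z(-224) - 322547) = (192350 + (23908 - 166378))*((1/3)*(-224) - 322547) = (192350 - 142470)*(-224/3 - 322547) = 49880*(-967865/3) = -48277106200/3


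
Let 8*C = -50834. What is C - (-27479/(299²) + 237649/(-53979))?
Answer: -122565845919683/19303106316 ≈ -6349.5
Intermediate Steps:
C = -25417/4 (C = (⅛)*(-50834) = -25417/4 ≈ -6354.3)
C - (-27479/(299²) + 237649/(-53979)) = -25417/4 - (-27479/(299²) + 237649/(-53979)) = -25417/4 - (-27479/89401 + 237649*(-1/53979)) = -25417/4 - (-27479*1/89401 - 237649/53979) = -25417/4 - (-27479/89401 - 237649/53979) = -25417/4 - 1*(-22729347190/4825776579) = -25417/4 + 22729347190/4825776579 = -122565845919683/19303106316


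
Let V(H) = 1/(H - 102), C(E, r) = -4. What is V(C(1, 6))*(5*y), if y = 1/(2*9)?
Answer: -5/1908 ≈ -0.0026205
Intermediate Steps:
y = 1/18 ≈ 0.055556
V(H) = 1/(-102 + H)
V(C(1, 6))*(5*y) = (5*(1/18))/(-102 - 4) = (5/18)/(-106) = -1/106*5/18 = -5/1908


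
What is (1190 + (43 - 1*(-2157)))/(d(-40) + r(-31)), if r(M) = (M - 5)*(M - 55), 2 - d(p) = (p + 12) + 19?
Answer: 3390/3107 ≈ 1.0911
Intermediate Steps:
d(p) = -29 - p (d(p) = 2 - ((p + 12) + 19) = 2 - ((12 + p) + 19) = 2 - (31 + p) = 2 + (-31 - p) = -29 - p)
r(M) = (-55 + M)*(-5 + M) (r(M) = (-5 + M)*(-55 + M) = (-55 + M)*(-5 + M))
(1190 + (43 - 1*(-2157)))/(d(-40) + r(-31)) = (1190 + (43 - 1*(-2157)))/((-29 - 1*(-40)) + (275 + (-31)² - 60*(-31))) = (1190 + (43 + 2157))/((-29 + 40) + (275 + 961 + 1860)) = (1190 + 2200)/(11 + 3096) = 3390/3107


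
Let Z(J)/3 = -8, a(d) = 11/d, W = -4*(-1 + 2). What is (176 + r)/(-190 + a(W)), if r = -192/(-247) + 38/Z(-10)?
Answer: -519275/571311 ≈ -0.90892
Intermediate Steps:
W = -4 (W = -4*1 = -4)
Z(J) = -24 (Z(J) = 3*(-8) = -24)
r = -2389/2964 (r = -192/(-247) + 38/(-24) = -192*(-1/247) + 38*(-1/24) = 192/247 - 19/12 = -2389/2964 ≈ -0.80601)
(176 + r)/(-190 + a(W)) = (176 - 2389/2964)/(-190 + 11/(-4)) = 519275/(2964*(-190 + 11*(-¼))) = 519275/(2964*(-190 - 11/4)) = 519275/(2964*(-771/4)) = (519275/2964)*(-4/771) = -519275/571311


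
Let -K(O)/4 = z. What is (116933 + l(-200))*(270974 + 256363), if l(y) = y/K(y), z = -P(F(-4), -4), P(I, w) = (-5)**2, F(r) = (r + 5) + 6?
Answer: 61662042747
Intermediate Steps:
F(r) = 11 + r (F(r) = (5 + r) + 6 = 11 + r)
P(I, w) = 25
z = -25 (z = -1*25 = -25)
K(O) = 100 (K(O) = -4*(-25) = 100)
l(y) = y/100
(116933 + l(-200))*(270974 + 256363) = (116933 + (1/100)*(-200))*(270974 + 256363) = (116933 - 2)*527337 = 116931*527337 = 61662042747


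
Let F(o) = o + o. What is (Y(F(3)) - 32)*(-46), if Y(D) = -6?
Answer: 1748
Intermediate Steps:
F(o) = 2*o
(Y(F(3)) - 32)*(-46) = (-6 - 32)*(-46) = -38*(-46) = 1748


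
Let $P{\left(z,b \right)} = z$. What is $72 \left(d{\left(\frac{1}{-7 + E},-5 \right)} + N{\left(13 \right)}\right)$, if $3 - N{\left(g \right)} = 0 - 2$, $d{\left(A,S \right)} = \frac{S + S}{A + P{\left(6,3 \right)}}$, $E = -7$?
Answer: $\frac{19800}{83} \approx 238.55$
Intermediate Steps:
$d{\left(A,S \right)} = \frac{2 S}{6 + A}$ ($d{\left(A,S \right)} = \frac{S + S}{A + 6} = \frac{2 S}{6 + A}$)
$N{\left(g \right)} = 5$ ($N{\left(g \right)} = 3 - \left(0 - 2\right) = 3 - -2 = 3 + 2 = 5$)
$72 \left(d{\left(\frac{1}{-7 + E},-5 \right)} + N{\left(13 \right)}\right) = 72 \left(2 \left(-5\right) \frac{1}{6 + \frac{1}{-7 - 7}} + 5\right) = 72 \left(2 \left(-5\right) \frac{1}{6 + \frac{1}{-14}} + 5\right) = 72 \left(2 \left(-5\right) \frac{1}{6 - \frac{1}{14}} + 5\right) = 72 \left(2 \left(-5\right) \frac{1}{\frac{83}{14}} + 5\right) = 72 \left(2 \left(-5\right) \frac{14}{83} + 5\right) = 72 \left(- \frac{140}{83} + 5\right) = 72 \cdot \frac{275}{83} = \frac{19800}{83}$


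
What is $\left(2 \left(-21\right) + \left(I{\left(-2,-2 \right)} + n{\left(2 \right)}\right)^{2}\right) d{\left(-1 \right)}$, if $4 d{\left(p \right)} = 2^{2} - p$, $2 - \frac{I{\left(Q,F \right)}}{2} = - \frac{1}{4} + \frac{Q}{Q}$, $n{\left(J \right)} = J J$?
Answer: $\frac{5}{16} \approx 0.3125$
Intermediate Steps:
$n{\left(J \right)} = J^{2}$
$I{\left(Q,F \right)} = \frac{5}{2}$ ($I{\left(Q,F \right)} = 4 - 2 \left(- \frac{1}{4} + \frac{Q}{Q}\right) = 4 - 2 \left(\left(-1\right) \frac{1}{4} + 1\right) = 4 - 2 \left(- \frac{1}{4} + 1\right) = 4 - \frac{3}{2} = \frac{5}{2}$)
$d{\left(p \right)} = 1 - \frac{p}{4}$ ($d{\left(p \right)} = \frac{2^{2} - p}{4} = \frac{4 - p}{4} = 1 - \frac{p}{4}$)
$\left(2 \left(-21\right) + \left(I{\left(-2,-2 \right)} + n{\left(2 \right)}\right)^{2}\right) d{\left(-1 \right)} = \left(2 \left(-21\right) + \left(\frac{5}{2} + 2^{2}\right)^{2}\right) \left(1 - - \frac{1}{4}\right) = \left(-42 + \left(\frac{5}{2} + 4\right)^{2}\right) \left(1 + \frac{1}{4}\right) = \left(-42 + \left(\frac{13}{2}\right)^{2}\right) \frac{5}{4} = \left(-42 + \frac{169}{4}\right) \frac{5}{4} = \frac{1}{4} \cdot \frac{5}{4} = \frac{5}{16}$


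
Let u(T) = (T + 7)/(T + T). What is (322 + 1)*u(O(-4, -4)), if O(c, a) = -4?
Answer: -969/8 ≈ -121.13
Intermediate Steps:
u(T) = (7 + T)/(2*T) (u(T) = (7 + T)/((2*T)) = (7 + T)*(1/(2*T)) = (7 + T)/(2*T))
(322 + 1)*u(O(-4, -4)) = (322 + 1)*((½)*(7 - 4)/(-4)) = 323*((½)*(-¼)*3) = 323*(-3/8) = -969/8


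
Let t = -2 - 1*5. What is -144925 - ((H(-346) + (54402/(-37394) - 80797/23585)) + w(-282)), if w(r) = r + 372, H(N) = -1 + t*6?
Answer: -63925968703046/440968745 ≈ -1.4497e+5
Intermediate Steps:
t = -7 (t = -2 - 5 = -7)
H(N) = -43 (H(N) = -1 - 7*6 = -1 - 42 = -43)
w(r) = 372 + r
-144925 - ((H(-346) + (54402/(-37394) - 80797/23585)) + w(-282)) = -144925 - ((-43 + (54402/(-37394) - 80797/23585)) + (372 - 282)) = -144925 - ((-43 + (54402*(-1/37394) - 80797*1/23585)) + 90) = -144925 - ((-43 + (-27201/18697 - 80797/23585)) + 90) = -144925 - ((-43 - 2152197094/440968745) + 90) = -144925 - (-21113853129/440968745 + 90) = -144925 - 1*18573333921/440968745 = -144925 - 18573333921/440968745 = -63925968703046/440968745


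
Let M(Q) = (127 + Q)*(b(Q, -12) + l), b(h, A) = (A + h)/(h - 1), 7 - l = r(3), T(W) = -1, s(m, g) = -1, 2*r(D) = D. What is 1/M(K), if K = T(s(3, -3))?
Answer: 1/1512 ≈ 0.00066138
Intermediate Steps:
r(D) = D/2
l = 11/2 (l = 7 - 3/2 = 11/2 ≈ 5.5000)
b(h, A) = (A + h)/(-1 + h)
K = -1
M(Q) = (127 + Q)*(11/2 + (-12 + Q)/(-1 + Q)) (M(Q) = (127 + Q)*((-12 + Q)/(-1 + Q) + 11/2) = (127 + Q)*(11/2 + (-12 + Q)/(-1 + Q)))
1/M(K) = 1/((-4445 + 13*(-1)**2 + 1616*(-1))/(2*(-1 - 1))) = 1/((1/2)*(-4445 + 13*1 - 1616)/(-2)) = 1/((1/2)*(-1/2)*(-4445 + 13 - 1616)) = 1/((1/2)*(-1/2)*(-6048)) = 1/1512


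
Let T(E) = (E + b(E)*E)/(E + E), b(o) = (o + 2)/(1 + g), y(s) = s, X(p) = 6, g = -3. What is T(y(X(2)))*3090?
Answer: -4635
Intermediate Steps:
b(o) = -1 - o/2 (b(o) = (o + 2)/(1 - 3) = (2 + o)/(-2) = (2 + o)*(-1/2) = -1 - o/2)
T(E) = (E + E*(-1 - E/2))/(2*E) (T(E) = (E + (-1 - E/2)*E)/(E + E) = (E + E*(-1 - E/2))/((2*E)) = (E + E*(-1 - E/2))*(1/(2*E)) = (E + E*(-1 - E/2))/(2*E))
T(y(X(2)))*3090 = -1/4*6*3090 = -3/2*3090 = -4635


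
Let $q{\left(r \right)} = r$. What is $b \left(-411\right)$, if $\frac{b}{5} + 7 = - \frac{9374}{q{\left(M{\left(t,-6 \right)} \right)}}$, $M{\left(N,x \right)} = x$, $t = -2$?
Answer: $-3196210$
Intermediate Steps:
$b = \frac{23330}{3}$ ($b = -35 + 5 \left(- \frac{9374}{-6}\right) = -35 + 5 \left(\left(-9374\right) \left(- \frac{1}{6}\right)\right) = -35 + 5 \cdot \frac{4687}{3} = -35 + \frac{23435}{3} = \frac{23330}{3} \approx 7776.7$)
$b \left(-411\right) = \frac{23330}{3} \left(-411\right) = -3196210$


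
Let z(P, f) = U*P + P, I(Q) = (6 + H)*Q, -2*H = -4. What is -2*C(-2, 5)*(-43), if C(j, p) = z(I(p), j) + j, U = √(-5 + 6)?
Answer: 6708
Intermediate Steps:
H = 2 (H = -½*(-4) = 2)
I(Q) = 8*Q (I(Q) = (6 + 2)*Q = 8*Q)
U = 1 (U = √1 = 1)
z(P, f) = 2*P (z(P, f) = 1*P + P = P + P = 2*P)
C(j, p) = j + 16*p (C(j, p) = 2*(8*p) + j = 16*p + j = j + 16*p)
-2*C(-2, 5)*(-43) = -2*(-2 + 16*5)*(-43) = -2*(-2 + 80)*(-43) = -2*78*(-43) = -156*(-43) = 6708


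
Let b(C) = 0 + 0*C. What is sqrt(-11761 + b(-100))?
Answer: I*sqrt(11761) ≈ 108.45*I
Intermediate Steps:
b(C) = 0 (b(C) = 0 + 0 = 0)
sqrt(-11761 + b(-100)) = sqrt(-11761 + 0) = sqrt(-11761) = I*sqrt(11761)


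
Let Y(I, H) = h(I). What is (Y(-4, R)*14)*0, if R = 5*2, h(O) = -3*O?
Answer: 0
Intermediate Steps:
R = 10
Y(I, H) = -3*I
(Y(-4, R)*14)*0 = (-3*(-4)*14)*0 = (12*14)*0 = 168*0 = 0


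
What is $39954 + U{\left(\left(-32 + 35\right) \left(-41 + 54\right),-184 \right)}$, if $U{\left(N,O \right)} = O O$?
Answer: $73810$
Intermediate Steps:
$U{\left(N,O \right)} = O^{2}$
$39954 + U{\left(\left(-32 + 35\right) \left(-41 + 54\right),-184 \right)} = 39954 + \left(-184\right)^{2} = 39954 + 33856 = 73810$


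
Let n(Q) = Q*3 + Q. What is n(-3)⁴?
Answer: 20736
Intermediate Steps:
n(Q) = 4*Q (n(Q) = 3*Q + Q = 4*Q)
n(-3)⁴ = (4*(-3))⁴ = (-12)⁴ = 20736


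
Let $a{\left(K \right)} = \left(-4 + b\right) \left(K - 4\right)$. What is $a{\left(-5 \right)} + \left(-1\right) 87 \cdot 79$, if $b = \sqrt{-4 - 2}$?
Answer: $-6837 - 9 i \sqrt{6} \approx -6837.0 - 22.045 i$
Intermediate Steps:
$b = i \sqrt{6}$ ($b = \sqrt{-6} = i \sqrt{6} \approx 2.4495 i$)
$a{\left(K \right)} = \left(-4 + K\right) \left(-4 + i \sqrt{6}\right)$ ($a{\left(K \right)} = \left(-4 + i \sqrt{6}\right) \left(K - 4\right) = \left(-4 + i \sqrt{6}\right) \left(-4 + K\right) = \left(-4 + K\right) \left(-4 + i \sqrt{6}\right)$)
$a{\left(-5 \right)} + \left(-1\right) 87 \cdot 79 = \left(16 - -20 - 4 i \sqrt{6} + i \left(-5\right) \sqrt{6}\right) + \left(-1\right) 87 \cdot 79 = \left(16 + 20 - 4 i \sqrt{6} - 5 i \sqrt{6}\right) - 6873 = \left(36 - 9 i \sqrt{6}\right) - 6873 = -6837 - 9 i \sqrt{6}$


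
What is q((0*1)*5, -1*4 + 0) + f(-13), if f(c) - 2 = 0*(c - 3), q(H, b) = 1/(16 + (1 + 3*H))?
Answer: 35/17 ≈ 2.0588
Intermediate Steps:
q(H, b) = 1/(17 + 3*H)
f(c) = 2 (f(c) = 2 + 0*(c - 3) = 2 + 0*(-3 + c) = 2 + 0 = 2)
q((0*1)*5, -1*4 + 0) + f(-13) = 1/(17 + 3*((0*1)*5)) + 2 = 1/(17 + 3*(0*5)) + 2 = 1/(17 + 3*0) + 2 = 1/(17 + 0) + 2 = 1/17 + 2 = 35/17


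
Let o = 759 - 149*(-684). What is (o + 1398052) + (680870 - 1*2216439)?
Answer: -34842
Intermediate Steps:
o = 102675 (o = 759 + 101916 = 102675)
(o + 1398052) + (680870 - 1*2216439) = (102675 + 1398052) + (680870 - 1*2216439) = 1500727 + (680870 - 2216439) = 1500727 - 1535569 = -34842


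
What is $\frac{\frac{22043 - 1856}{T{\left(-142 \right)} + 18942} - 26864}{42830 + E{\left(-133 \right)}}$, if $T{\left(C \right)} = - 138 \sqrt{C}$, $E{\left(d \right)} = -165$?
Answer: $- \frac{539502813923}{856863978110} + \frac{6729 i \sqrt{142}}{37254955570} \approx -0.62962 + 2.1523 \cdot 10^{-6} i$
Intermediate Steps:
$\frac{\frac{22043 - 1856}{T{\left(-142 \right)} + 18942} - 26864}{42830 + E{\left(-133 \right)}} = \frac{\frac{22043 - 1856}{- 138 \sqrt{-142} + 18942} - 26864}{42830 - 165} = \frac{\frac{20187}{- 138 i \sqrt{142} + 18942} - 26864}{42665} = \left(\frac{20187}{- 138 i \sqrt{142} + 18942} - 26864\right) \frac{1}{42665} = \left(\frac{20187}{18942 - 138 i \sqrt{142}} - 26864\right) \frac{1}{42665} = \left(-26864 + \frac{20187}{18942 - 138 i \sqrt{142}}\right) \frac{1}{42665} = - \frac{1168}{1855} + \frac{20187}{42665 \left(18942 - 138 i \sqrt{142}\right)}$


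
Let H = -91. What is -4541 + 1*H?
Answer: -4632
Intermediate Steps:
-4541 + 1*H = -4541 + 1*(-91) = -4541 - 91 = -4632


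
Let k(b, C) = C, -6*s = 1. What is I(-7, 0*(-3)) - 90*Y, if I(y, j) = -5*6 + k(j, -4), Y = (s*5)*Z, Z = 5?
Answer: 341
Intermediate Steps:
s = -1/6 (s = -1/6*1 = -1/6 ≈ -0.16667)
Y = -25/6 (Y = -1/6*5*5 = -5/6*5 = -25/6 ≈ -4.1667)
I(y, j) = -34 (I(y, j) = -5*6 - 4 = -30 - 4 = -34)
I(-7, 0*(-3)) - 90*Y = -34 - 90*(-25/6) = -34 + 375 = 341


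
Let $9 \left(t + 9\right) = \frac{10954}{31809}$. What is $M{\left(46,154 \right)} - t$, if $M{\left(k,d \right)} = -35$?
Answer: $- \frac{7454260}{286281} \approx -26.038$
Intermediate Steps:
$t = - \frac{2565575}{286281}$ ($t = -9 + \frac{10954 \cdot \frac{1}{31809}}{9} = -9 + \frac{1}{9} \cdot \frac{10954}{31809} = -9 + \frac{10954}{286281} = - \frac{2565575}{286281} \approx -8.9617$)
$M{\left(46,154 \right)} - t = -35 - - \frac{2565575}{286281} = -35 + \frac{2565575}{286281} = - \frac{7454260}{286281}$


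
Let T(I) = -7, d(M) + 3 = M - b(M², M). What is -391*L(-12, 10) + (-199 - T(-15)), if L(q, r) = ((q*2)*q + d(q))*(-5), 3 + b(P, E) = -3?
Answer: 545253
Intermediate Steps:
b(P, E) = -6 (b(P, E) = -3 - 3 = -6)
d(M) = 3 + M (d(M) = -3 + (M - 1*(-6)) = -3 + (M + 6) = -3 + (6 + M) = 3 + M)
L(q, r) = -15 - 10*q² - 5*q (L(q, r) = ((q*2)*q + (3 + q))*(-5) = ((2*q)*q + (3 + q))*(-5) = (2*q² + (3 + q))*(-5) = (3 + q + 2*q²)*(-5) = -15 - 10*q² - 5*q)
-391*L(-12, 10) + (-199 - T(-15)) = -391*(-15 - 10*(-12)² - 5*(-12)) + (-199 - 1*(-7)) = -391*(-15 - 10*144 + 60) + (-199 + 7) = -391*(-15 - 1440 + 60) - 192 = -391*(-1395) - 192 = 545445 - 192 = 545253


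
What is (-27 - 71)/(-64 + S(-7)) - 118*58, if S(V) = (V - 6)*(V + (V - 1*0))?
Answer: -403845/59 ≈ -6844.8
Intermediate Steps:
S(V) = 2*V*(-6 + V) (S(V) = (-6 + V)*(V + (V + 0)) = (-6 + V)*(V + V) = (-6 + V)*(2*V) = 2*V*(-6 + V))
(-27 - 71)/(-64 + S(-7)) - 118*58 = (-27 - 71)/(-64 + 2*(-7)*(-6 - 7)) - 118*58 = -98/(-64 + 2*(-7)*(-13)) - 6844 = -98/(-64 + 182) - 6844 = -98/118 - 6844 = -98*1/118 - 6844 = -49/59 - 6844 = -403845/59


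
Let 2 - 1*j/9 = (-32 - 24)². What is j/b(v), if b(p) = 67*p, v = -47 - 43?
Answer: 1567/335 ≈ 4.6776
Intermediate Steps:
v = -90
j = -28206 (j = 18 - 9*(-32 - 24)² = 18 - 9*(-56)² = 18 - 9*3136 = 18 - 28224 = -28206)
j/b(v) = -28206/(67*(-90)) = -28206/(-6030) = -28206*(-1/6030) = 1567/335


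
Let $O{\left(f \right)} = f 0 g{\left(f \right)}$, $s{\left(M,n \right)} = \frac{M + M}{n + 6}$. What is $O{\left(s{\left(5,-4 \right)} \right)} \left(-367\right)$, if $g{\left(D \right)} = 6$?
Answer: $0$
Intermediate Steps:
$s{\left(M,n \right)} = \frac{2 M}{6 + n}$
$O{\left(f \right)} = 0$ ($O{\left(f \right)} = f 0 \cdot 6 = 0 \cdot 6 = 0$)
$O{\left(s{\left(5,-4 \right)} \right)} \left(-367\right) = 0 \left(-367\right) = 0$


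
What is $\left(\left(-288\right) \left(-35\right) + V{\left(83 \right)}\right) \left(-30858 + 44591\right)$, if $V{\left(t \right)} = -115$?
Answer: $136849345$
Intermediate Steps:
$\left(\left(-288\right) \left(-35\right) + V{\left(83 \right)}\right) \left(-30858 + 44591\right) = \left(\left(-288\right) \left(-35\right) - 115\right) \left(-30858 + 44591\right) = \left(10080 - 115\right) 13733 = 9965 \cdot 13733 = 136849345$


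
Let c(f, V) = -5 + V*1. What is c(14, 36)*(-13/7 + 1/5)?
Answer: -1798/35 ≈ -51.371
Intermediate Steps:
c(f, V) = -5 + V
c(14, 36)*(-13/7 + 1/5) = (-5 + 36)*(-13/7 + 1/5) = 31*(-13*⅐ + 1*(⅕)) = 31*(-13/7 + ⅕) = 31*(-58/35) = -1798/35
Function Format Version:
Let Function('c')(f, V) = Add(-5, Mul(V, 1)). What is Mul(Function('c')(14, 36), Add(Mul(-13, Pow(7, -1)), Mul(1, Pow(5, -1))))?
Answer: Rational(-1798, 35) ≈ -51.371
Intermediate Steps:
Function('c')(f, V) = Add(-5, V)
Mul(Function('c')(14, 36), Add(Mul(-13, Pow(7, -1)), Mul(1, Pow(5, -1)))) = Mul(Add(-5, 36), Add(Mul(-13, Pow(7, -1)), Mul(1, Pow(5, -1)))) = Mul(31, Add(Mul(-13, Rational(1, 7)), Mul(1, Rational(1, 5)))) = Mul(31, Add(Rational(-13, 7), Rational(1, 5))) = Mul(31, Rational(-58, 35)) = Rational(-1798, 35)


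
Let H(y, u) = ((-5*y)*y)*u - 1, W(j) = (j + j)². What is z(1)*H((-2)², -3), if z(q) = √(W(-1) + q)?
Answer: 239*√5 ≈ 534.42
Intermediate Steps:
W(j) = 4*j² (W(j) = (2*j)² = 4*j²)
z(q) = √(4 + q) (z(q) = √(4*(-1)² + q) = √(4*1 + q) = √(4 + q))
H(y, u) = -1 - 5*u*y² (H(y, u) = (-5*y²)*u - 1 = -5*u*y² - 1 = -1 - 5*u*y²)
z(1)*H((-2)², -3) = √(4 + 1)*(-1 - 5*(-3)*((-2)²)²) = √5*(-1 - 5*(-3)*4²) = √5*(-1 - 5*(-3)*16) = √5*(-1 + 240) = √5*239 = 239*√5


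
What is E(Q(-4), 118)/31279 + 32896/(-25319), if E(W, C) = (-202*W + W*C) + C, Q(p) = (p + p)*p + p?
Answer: -1085516630/791953001 ≈ -1.3707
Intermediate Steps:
Q(p) = p + 2*p² (Q(p) = (2*p)*p + p = 2*p² + p = p + 2*p²)
E(W, C) = C - 202*W + C*W (E(W, C) = (-202*W + C*W) + C = C - 202*W + C*W)
E(Q(-4), 118)/31279 + 32896/(-25319) = (118 - (-808)*(1 + 2*(-4)) + 118*(-4*(1 + 2*(-4))))/31279 + 32896/(-25319) = (118 - (-808)*(1 - 8) + 118*(-4*(1 - 8)))*(1/31279) + 32896*(-1/25319) = (118 - (-808)*(-7) + 118*(-4*(-7)))*(1/31279) - 32896/25319 = (118 - 202*28 + 118*28)*(1/31279) - 32896/25319 = (118 - 5656 + 3304)*(1/31279) - 32896/25319 = -2234*1/31279 - 32896/25319 = -2234/31279 - 32896/25319 = -1085516630/791953001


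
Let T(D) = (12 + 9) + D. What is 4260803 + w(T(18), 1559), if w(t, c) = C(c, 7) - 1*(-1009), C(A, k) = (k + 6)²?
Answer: 4261981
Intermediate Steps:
C(A, k) = (6 + k)²
T(D) = 21 + D
w(t, c) = 1178 (w(t, c) = (6 + 7)² - 1*(-1009) = 13² + 1009 = 169 + 1009 = 1178)
4260803 + w(T(18), 1559) = 4260803 + 1178 = 4261981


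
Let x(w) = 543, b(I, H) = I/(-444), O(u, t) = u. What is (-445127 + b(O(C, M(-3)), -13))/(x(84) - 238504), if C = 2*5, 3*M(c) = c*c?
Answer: 98818199/52827342 ≈ 1.8706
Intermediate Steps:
M(c) = c²/3 (M(c) = (c*c)/3 = c²/3)
C = 10
b(I, H) = -I/444 (b(I, H) = I*(-1/444) = -I/444)
(-445127 + b(O(C, M(-3)), -13))/(x(84) - 238504) = (-445127 - 1/444*10)/(543 - 238504) = (-445127 - 5/222)/(-237961) = -98818199/222*(-1/237961) = 98818199/52827342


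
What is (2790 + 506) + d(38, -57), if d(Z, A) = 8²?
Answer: 3360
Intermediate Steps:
d(Z, A) = 64
(2790 + 506) + d(38, -57) = (2790 + 506) + 64 = 3296 + 64 = 3360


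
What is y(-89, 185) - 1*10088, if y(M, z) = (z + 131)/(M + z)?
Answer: -242033/24 ≈ -10085.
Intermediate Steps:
y(M, z) = (131 + z)/(M + z)
y(-89, 185) - 1*10088 = (131 + 185)/(-89 + 185) - 1*10088 = 316/96 - 10088 = (1/96)*316 - 10088 = 79/24 - 10088 = -242033/24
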